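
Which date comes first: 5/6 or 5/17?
5/6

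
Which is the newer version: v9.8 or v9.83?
v9.83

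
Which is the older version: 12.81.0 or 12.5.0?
12.5.0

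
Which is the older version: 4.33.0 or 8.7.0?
4.33.0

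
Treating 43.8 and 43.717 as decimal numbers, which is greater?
43.8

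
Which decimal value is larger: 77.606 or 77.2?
77.606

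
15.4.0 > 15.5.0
False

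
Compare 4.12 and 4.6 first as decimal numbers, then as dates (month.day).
As decimals: 4.12 < 4.6. As dates: 4/12 is later than 4/6 (day 12 > day 6).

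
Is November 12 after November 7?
Yes. Day 12 comes after day 7 in November — this is a date comparison, not a decimal one (the decimal 11.12 would be smaller than 11.7).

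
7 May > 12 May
False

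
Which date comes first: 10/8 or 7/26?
7/26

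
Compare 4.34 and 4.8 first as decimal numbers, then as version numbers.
As decimals: 4.34 < 4.8. As versions: v4.34 > v4.8 (minor version 34 > 8).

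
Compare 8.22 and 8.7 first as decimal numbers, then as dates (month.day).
As decimals: 8.22 < 8.7. As dates: 8/22 is later than 8/7 (day 22 > day 7).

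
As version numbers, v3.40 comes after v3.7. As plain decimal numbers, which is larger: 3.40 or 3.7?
3.7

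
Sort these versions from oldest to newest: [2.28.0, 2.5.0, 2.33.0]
[2.5.0, 2.28.0, 2.33.0]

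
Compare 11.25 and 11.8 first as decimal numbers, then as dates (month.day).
As decimals: 11.25 < 11.8. As dates: 11/25 is later than 11/8 (day 25 > day 8).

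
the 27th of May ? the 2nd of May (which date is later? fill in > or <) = >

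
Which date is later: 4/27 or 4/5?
4/27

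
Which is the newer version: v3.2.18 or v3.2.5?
v3.2.18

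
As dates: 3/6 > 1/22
True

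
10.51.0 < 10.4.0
False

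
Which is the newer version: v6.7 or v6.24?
v6.24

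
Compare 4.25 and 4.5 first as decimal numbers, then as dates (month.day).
As decimals: 4.25 < 4.5. As dates: 4/25 is later than 4/5 (day 25 > day 5).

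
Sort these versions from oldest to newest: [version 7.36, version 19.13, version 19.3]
[version 7.36, version 19.3, version 19.13]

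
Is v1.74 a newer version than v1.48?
Yes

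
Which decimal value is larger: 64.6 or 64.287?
64.6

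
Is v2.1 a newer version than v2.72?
No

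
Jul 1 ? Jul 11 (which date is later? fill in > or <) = <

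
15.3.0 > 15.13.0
False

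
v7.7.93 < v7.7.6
False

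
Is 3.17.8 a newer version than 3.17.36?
No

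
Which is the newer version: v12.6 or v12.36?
v12.36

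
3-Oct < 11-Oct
True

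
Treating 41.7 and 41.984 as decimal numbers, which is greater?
41.984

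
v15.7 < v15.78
True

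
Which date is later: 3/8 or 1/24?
3/8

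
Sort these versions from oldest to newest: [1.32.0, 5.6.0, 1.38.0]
[1.32.0, 1.38.0, 5.6.0]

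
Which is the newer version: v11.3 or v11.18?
v11.18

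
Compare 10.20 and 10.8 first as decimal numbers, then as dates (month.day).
As decimals: 10.20 < 10.8. As dates: 10/20 is later than 10/8 (day 20 > day 8).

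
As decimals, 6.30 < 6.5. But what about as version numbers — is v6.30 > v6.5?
True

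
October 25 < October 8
False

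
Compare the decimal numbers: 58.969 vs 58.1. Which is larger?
58.969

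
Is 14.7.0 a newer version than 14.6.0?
Yes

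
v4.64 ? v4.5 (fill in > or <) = >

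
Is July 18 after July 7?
Yes. Day 18 comes after day 7 in July — this is a date comparison, not a decimal one (the decimal 7.18 would be smaller than 7.7).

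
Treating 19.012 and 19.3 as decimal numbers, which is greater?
19.3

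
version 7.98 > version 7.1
True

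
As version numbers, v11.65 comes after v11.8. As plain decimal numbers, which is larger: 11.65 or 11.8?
11.8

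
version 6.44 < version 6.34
False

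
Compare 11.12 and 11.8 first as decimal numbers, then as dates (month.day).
As decimals: 11.12 < 11.8. As dates: 11/12 is later than 11/8 (day 12 > day 8).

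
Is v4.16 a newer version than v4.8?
Yes. Version numbers are compared segment by segment as integers, not as decimals: minor version 16 > 8, so v4.16 > v4.8 (even though the decimal 4.16 < 4.8).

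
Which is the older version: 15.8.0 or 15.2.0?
15.2.0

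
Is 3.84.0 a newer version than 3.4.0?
Yes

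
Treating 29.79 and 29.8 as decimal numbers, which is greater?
29.8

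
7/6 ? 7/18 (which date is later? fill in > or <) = <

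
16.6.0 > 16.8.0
False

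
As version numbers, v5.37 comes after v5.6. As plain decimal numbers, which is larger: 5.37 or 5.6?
5.6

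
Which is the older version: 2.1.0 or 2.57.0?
2.1.0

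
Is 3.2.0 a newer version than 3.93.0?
No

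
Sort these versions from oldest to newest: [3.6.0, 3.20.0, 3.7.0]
[3.6.0, 3.7.0, 3.20.0]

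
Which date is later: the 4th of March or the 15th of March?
the 15th of March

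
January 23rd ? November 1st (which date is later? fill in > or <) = <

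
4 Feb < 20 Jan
False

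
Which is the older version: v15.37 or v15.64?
v15.37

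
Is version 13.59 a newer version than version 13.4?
Yes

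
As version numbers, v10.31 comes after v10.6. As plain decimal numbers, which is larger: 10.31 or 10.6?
10.6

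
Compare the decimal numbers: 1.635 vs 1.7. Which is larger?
1.7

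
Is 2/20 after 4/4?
No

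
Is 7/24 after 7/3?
Yes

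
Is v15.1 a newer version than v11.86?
Yes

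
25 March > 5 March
True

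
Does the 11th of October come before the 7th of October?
No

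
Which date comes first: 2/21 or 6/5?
2/21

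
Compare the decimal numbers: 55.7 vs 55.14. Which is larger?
55.7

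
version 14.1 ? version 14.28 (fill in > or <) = <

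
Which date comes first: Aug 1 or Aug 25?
Aug 1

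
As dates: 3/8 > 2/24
True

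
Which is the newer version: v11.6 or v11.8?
v11.8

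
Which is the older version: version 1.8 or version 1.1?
version 1.1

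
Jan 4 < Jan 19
True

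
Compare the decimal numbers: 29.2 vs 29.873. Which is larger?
29.873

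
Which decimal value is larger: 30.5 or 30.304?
30.5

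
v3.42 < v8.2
True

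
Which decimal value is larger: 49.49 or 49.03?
49.49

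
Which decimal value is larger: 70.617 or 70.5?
70.617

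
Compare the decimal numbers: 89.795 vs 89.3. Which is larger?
89.795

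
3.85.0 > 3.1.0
True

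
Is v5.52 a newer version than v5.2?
Yes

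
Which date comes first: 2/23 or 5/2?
2/23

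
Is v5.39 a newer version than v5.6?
Yes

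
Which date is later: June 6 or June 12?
June 12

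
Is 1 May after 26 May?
No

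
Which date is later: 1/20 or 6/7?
6/7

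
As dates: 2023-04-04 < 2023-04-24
True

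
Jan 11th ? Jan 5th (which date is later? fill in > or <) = >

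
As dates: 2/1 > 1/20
True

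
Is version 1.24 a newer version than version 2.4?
No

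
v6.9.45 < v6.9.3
False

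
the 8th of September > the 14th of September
False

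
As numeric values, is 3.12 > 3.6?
False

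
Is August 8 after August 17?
No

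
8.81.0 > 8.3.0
True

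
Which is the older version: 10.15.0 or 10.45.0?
10.15.0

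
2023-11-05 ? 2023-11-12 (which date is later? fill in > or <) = <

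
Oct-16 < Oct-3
False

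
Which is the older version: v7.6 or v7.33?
v7.6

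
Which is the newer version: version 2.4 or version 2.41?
version 2.41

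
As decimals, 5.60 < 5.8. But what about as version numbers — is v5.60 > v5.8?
True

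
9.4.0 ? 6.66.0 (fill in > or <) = >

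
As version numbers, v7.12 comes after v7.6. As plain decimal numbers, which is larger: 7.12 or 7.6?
7.6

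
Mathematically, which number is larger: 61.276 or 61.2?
61.276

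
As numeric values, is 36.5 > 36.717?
False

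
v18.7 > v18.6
True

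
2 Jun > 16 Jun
False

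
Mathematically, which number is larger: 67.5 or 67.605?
67.605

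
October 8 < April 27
False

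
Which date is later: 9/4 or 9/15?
9/15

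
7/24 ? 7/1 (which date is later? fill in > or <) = >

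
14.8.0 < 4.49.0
False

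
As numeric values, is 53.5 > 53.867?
False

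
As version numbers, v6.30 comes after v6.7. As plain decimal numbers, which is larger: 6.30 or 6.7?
6.7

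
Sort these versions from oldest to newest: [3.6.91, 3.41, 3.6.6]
[3.6.6, 3.6.91, 3.41]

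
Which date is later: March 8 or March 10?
March 10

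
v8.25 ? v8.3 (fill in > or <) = >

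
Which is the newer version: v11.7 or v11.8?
v11.8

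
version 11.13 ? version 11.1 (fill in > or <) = >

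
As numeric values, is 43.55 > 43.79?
False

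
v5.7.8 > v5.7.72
False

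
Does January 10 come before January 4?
No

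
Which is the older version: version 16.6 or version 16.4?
version 16.4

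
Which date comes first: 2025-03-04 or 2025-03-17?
2025-03-04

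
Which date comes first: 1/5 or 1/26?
1/5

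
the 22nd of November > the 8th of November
True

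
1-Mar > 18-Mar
False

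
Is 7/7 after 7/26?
No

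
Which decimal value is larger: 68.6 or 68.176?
68.6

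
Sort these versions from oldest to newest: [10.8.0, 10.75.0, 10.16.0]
[10.8.0, 10.16.0, 10.75.0]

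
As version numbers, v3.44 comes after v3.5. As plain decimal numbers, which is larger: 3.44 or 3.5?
3.5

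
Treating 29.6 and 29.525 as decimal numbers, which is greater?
29.6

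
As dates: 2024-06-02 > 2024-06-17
False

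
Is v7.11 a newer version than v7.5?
Yes. Version numbers are compared segment by segment as integers, not as decimals: minor version 11 > 5, so v7.11 > v7.5 (even though the decimal 7.11 < 7.5).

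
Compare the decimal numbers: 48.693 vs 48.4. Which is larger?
48.693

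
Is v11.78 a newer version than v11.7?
Yes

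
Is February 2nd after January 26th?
Yes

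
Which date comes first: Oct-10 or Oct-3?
Oct-3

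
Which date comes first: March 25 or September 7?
March 25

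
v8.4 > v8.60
False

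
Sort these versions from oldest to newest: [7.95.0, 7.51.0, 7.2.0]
[7.2.0, 7.51.0, 7.95.0]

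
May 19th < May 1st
False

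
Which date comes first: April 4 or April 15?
April 4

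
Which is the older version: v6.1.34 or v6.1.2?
v6.1.2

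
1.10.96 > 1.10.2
True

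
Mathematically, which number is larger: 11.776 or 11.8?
11.8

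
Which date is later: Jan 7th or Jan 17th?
Jan 17th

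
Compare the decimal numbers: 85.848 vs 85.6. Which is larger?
85.848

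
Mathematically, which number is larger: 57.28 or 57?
57.28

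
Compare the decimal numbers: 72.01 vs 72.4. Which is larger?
72.4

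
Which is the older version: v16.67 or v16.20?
v16.20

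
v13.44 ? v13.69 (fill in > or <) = <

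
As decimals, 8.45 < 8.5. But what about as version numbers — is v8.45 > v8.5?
True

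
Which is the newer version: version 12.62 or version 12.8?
version 12.62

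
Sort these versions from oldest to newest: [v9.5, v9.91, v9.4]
[v9.4, v9.5, v9.91]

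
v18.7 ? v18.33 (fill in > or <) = <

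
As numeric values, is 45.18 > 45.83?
False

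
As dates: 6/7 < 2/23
False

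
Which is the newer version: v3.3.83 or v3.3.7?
v3.3.83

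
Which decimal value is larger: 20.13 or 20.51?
20.51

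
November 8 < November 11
True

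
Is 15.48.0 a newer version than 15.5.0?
Yes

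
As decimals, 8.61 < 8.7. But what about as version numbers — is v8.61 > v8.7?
True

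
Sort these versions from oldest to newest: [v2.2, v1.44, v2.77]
[v1.44, v2.2, v2.77]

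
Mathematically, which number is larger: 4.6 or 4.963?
4.963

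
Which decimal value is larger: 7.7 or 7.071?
7.7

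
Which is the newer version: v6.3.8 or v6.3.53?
v6.3.53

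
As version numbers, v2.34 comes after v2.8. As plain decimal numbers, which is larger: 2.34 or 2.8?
2.8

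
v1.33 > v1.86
False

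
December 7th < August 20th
False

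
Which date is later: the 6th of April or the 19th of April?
the 19th of April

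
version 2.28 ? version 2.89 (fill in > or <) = <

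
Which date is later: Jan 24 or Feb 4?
Feb 4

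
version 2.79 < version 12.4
True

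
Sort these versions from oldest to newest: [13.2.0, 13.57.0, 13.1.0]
[13.1.0, 13.2.0, 13.57.0]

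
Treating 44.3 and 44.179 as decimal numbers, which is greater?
44.3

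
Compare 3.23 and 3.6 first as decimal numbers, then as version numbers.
As decimals: 3.23 < 3.6. As versions: v3.23 > v3.6 (minor version 23 > 6).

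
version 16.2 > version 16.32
False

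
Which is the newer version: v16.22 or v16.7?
v16.22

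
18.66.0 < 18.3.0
False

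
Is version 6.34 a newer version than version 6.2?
Yes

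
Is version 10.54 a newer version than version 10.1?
Yes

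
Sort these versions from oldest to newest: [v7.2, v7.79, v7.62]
[v7.2, v7.62, v7.79]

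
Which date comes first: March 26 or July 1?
March 26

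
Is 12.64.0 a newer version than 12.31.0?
Yes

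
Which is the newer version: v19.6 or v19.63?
v19.63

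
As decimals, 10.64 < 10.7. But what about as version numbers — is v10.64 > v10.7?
True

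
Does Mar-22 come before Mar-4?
No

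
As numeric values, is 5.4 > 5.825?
False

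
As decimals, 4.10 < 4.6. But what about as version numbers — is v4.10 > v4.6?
True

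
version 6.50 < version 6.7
False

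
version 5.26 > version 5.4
True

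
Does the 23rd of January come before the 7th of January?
No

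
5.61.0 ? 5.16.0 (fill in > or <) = >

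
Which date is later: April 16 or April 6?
April 16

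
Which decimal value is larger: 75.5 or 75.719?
75.719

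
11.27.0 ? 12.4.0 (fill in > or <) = <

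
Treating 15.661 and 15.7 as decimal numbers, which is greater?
15.7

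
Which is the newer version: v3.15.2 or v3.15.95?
v3.15.95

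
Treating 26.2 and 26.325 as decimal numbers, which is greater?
26.325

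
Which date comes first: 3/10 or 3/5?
3/5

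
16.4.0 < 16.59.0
True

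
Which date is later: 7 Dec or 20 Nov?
7 Dec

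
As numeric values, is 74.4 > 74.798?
False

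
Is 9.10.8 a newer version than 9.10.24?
No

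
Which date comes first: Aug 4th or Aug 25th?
Aug 4th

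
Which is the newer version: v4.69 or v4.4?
v4.69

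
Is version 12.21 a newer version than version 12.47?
No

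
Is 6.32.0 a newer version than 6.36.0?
No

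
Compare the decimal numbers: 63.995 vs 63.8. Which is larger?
63.995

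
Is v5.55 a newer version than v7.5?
No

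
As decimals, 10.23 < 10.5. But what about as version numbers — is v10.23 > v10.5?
True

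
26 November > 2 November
True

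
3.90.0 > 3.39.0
True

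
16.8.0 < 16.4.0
False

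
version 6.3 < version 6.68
True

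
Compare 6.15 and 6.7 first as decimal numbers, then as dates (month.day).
As decimals: 6.15 < 6.7. As dates: 6/15 is later than 6/7 (day 15 > day 7).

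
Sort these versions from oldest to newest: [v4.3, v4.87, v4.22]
[v4.3, v4.22, v4.87]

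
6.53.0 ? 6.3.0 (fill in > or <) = >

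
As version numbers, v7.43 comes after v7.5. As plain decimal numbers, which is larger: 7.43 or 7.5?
7.5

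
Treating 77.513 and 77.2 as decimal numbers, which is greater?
77.513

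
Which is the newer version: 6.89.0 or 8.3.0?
8.3.0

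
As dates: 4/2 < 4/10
True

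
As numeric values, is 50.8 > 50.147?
True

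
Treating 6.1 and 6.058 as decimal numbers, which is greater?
6.1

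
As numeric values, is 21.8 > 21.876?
False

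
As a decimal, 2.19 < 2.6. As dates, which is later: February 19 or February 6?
February 19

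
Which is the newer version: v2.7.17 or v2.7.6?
v2.7.17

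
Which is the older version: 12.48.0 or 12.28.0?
12.28.0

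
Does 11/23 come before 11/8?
No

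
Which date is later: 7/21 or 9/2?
9/2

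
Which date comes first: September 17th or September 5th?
September 5th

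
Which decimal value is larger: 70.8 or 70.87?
70.87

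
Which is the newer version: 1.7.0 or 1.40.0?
1.40.0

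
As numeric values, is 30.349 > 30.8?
False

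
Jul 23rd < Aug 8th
True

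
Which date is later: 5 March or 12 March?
12 March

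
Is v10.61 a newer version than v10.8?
Yes. Version numbers are compared segment by segment as integers, not as decimals: minor version 61 > 8, so v10.61 > v10.8 (even though the decimal 10.61 < 10.8).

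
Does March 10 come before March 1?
No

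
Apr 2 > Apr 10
False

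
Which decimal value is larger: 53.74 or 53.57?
53.74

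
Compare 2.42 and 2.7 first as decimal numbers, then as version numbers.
As decimals: 2.42 < 2.7. As versions: v2.42 > v2.7 (minor version 42 > 7).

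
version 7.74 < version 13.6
True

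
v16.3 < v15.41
False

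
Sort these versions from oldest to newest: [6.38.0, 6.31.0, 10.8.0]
[6.31.0, 6.38.0, 10.8.0]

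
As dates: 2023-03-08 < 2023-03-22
True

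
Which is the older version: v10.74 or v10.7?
v10.7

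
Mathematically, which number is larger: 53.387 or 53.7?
53.7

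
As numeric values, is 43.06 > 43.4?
False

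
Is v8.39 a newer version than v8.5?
Yes. Version numbers are compared segment by segment as integers, not as decimals: minor version 39 > 5, so v8.39 > v8.5 (even though the decimal 8.39 < 8.5).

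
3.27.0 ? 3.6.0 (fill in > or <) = >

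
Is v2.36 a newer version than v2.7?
Yes. Version numbers are compared segment by segment as integers, not as decimals: minor version 36 > 7, so v2.36 > v2.7 (even though the decimal 2.36 < 2.7).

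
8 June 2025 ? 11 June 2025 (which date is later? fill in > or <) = <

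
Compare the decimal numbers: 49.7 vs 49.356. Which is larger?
49.7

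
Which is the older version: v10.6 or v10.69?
v10.6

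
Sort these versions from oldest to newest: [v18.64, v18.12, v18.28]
[v18.12, v18.28, v18.64]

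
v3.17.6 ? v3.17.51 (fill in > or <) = <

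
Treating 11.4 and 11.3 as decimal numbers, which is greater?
11.4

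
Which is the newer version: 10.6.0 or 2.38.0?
10.6.0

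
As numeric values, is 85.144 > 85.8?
False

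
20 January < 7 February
True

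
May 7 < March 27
False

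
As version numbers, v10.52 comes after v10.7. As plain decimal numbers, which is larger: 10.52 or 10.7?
10.7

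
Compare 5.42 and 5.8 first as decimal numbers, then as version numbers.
As decimals: 5.42 < 5.8. As versions: v5.42 > v5.8 (minor version 42 > 8).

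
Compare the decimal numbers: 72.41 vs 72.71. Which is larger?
72.71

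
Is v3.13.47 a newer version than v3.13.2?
Yes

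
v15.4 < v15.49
True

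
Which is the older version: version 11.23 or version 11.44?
version 11.23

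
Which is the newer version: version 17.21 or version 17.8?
version 17.21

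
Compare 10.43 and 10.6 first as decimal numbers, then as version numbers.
As decimals: 10.43 < 10.6. As versions: v10.43 > v10.6 (minor version 43 > 6).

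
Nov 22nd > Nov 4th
True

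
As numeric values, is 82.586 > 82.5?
True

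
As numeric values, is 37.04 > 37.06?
False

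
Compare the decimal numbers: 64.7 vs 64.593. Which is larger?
64.7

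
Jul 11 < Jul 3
False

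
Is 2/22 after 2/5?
Yes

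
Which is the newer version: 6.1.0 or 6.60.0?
6.60.0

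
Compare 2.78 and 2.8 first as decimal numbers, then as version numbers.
As decimals: 2.78 < 2.8. As versions: v2.78 > v2.8 (minor version 78 > 8).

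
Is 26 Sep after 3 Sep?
Yes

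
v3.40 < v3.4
False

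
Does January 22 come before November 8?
Yes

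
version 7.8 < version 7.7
False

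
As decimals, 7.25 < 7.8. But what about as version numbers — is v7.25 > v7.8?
True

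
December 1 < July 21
False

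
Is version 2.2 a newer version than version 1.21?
Yes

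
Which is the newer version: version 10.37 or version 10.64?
version 10.64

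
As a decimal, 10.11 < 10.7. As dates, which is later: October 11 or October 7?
October 11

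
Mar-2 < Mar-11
True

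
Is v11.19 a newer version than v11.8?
Yes. Version numbers are compared segment by segment as integers, not as decimals: minor version 19 > 8, so v11.19 > v11.8 (even though the decimal 11.19 < 11.8).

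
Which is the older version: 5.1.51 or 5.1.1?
5.1.1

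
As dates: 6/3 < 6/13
True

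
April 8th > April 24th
False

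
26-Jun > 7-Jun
True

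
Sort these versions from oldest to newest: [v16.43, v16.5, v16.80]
[v16.5, v16.43, v16.80]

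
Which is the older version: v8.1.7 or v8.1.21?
v8.1.7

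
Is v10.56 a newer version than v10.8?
Yes. Version numbers are compared segment by segment as integers, not as decimals: minor version 56 > 8, so v10.56 > v10.8 (even though the decimal 10.56 < 10.8).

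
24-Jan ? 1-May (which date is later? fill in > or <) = <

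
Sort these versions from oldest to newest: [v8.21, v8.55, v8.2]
[v8.2, v8.21, v8.55]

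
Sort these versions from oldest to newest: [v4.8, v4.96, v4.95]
[v4.8, v4.95, v4.96]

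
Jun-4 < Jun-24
True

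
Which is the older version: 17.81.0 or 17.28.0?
17.28.0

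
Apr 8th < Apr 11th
True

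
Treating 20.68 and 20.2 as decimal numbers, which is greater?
20.68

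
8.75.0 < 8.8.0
False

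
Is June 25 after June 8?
Yes. Day 25 comes after day 8 in June — this is a date comparison, not a decimal one (the decimal 6.25 would be smaller than 6.8).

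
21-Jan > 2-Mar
False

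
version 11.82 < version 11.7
False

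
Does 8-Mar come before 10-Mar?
Yes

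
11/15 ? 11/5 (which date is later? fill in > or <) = >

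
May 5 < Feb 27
False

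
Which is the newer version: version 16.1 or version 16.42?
version 16.42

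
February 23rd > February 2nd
True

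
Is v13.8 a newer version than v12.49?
Yes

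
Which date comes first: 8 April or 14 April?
8 April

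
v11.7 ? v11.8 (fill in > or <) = <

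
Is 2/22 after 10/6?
No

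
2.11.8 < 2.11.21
True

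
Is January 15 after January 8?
Yes. Day 15 comes after day 8 in January — this is a date comparison, not a decimal one (the decimal 1.15 would be smaller than 1.8).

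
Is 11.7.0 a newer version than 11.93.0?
No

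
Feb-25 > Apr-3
False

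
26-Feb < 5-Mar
True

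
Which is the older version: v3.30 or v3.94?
v3.30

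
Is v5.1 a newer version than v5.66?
No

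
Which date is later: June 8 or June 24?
June 24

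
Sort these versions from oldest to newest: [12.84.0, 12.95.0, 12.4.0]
[12.4.0, 12.84.0, 12.95.0]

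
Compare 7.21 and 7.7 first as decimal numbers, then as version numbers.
As decimals: 7.21 < 7.7. As versions: v7.21 > v7.7 (minor version 21 > 7).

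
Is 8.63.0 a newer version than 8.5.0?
Yes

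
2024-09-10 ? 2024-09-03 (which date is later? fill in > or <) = >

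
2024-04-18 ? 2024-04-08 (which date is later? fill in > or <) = >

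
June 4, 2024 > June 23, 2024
False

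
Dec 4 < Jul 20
False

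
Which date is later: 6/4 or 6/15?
6/15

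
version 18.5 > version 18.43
False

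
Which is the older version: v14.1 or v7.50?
v7.50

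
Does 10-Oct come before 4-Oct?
No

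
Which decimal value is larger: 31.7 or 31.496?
31.7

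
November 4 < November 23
True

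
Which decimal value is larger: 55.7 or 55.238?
55.7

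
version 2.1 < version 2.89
True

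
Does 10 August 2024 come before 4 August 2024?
No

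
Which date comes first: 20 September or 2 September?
2 September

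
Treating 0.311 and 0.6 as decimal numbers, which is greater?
0.6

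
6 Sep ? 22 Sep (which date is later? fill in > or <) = <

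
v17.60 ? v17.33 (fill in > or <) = >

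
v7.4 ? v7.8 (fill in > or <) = <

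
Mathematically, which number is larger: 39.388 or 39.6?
39.6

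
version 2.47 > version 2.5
True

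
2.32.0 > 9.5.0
False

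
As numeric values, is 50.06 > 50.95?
False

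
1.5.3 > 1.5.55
False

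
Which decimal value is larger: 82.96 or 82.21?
82.96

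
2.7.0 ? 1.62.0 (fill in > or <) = >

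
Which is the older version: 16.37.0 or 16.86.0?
16.37.0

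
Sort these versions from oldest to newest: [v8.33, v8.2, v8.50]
[v8.2, v8.33, v8.50]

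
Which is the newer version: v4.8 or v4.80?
v4.80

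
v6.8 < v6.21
True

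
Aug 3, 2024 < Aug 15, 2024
True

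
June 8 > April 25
True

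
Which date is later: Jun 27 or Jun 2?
Jun 27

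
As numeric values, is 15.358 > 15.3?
True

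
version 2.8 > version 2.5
True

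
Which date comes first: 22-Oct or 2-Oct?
2-Oct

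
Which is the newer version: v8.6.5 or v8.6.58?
v8.6.58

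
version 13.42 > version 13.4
True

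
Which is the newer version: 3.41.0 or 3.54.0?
3.54.0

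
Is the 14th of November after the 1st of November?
Yes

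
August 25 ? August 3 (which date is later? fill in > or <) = >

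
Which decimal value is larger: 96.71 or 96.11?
96.71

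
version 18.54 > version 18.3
True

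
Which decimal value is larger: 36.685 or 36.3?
36.685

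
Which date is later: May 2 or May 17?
May 17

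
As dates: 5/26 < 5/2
False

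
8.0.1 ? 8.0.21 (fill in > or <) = <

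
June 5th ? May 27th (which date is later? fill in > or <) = >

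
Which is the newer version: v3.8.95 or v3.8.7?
v3.8.95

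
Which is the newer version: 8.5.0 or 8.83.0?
8.83.0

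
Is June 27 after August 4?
No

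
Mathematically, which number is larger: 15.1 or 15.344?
15.344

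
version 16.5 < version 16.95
True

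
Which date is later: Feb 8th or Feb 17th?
Feb 17th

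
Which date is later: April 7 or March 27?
April 7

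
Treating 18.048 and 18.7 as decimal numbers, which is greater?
18.7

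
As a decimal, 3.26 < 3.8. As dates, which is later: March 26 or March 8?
March 26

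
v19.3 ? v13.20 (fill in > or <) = >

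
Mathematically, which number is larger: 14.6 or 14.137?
14.6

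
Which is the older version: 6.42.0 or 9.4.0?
6.42.0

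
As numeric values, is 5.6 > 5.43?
True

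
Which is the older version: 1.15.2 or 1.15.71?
1.15.2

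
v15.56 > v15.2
True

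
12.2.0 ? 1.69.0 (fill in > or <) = >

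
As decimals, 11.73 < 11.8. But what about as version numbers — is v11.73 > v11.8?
True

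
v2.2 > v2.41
False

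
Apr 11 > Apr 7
True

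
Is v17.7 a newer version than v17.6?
Yes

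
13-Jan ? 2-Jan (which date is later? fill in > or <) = >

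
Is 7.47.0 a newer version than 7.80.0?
No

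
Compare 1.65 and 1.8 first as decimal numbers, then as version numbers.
As decimals: 1.65 < 1.8. As versions: v1.65 > v1.8 (minor version 65 > 8).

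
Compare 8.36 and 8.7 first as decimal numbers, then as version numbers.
As decimals: 8.36 < 8.7. As versions: v8.36 > v8.7 (minor version 36 > 7).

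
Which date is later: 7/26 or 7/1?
7/26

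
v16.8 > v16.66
False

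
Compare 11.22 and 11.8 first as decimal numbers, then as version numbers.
As decimals: 11.22 < 11.8. As versions: v11.22 > v11.8 (minor version 22 > 8).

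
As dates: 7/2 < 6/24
False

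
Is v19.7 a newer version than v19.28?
No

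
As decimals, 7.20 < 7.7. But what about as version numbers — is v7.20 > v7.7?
True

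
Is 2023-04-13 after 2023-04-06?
Yes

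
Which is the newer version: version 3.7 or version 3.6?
version 3.7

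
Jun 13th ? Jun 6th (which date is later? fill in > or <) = >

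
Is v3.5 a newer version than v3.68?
No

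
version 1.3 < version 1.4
True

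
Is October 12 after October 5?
Yes. Day 12 comes after day 5 in October — this is a date comparison, not a decimal one (the decimal 10.12 would be smaller than 10.5).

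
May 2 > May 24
False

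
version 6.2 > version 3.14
True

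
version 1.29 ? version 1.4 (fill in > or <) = >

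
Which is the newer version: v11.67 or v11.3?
v11.67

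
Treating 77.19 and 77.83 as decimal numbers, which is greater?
77.83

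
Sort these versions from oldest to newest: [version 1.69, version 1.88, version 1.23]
[version 1.23, version 1.69, version 1.88]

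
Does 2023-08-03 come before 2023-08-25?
Yes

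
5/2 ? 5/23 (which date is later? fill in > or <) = <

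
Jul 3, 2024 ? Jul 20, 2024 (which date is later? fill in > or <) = <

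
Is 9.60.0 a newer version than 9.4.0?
Yes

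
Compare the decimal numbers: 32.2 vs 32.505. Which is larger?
32.505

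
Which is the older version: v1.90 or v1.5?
v1.5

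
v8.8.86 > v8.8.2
True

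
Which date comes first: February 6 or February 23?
February 6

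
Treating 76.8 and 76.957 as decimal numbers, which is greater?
76.957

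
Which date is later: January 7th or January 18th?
January 18th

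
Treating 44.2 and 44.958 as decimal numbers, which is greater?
44.958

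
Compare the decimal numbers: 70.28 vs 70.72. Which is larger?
70.72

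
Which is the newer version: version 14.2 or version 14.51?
version 14.51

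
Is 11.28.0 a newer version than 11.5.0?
Yes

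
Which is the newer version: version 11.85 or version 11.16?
version 11.85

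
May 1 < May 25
True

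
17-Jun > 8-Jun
True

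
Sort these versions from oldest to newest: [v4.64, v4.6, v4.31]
[v4.6, v4.31, v4.64]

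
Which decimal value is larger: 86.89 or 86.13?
86.89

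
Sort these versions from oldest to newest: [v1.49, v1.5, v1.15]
[v1.5, v1.15, v1.49]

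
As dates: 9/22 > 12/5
False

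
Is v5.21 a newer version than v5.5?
Yes. Version numbers are compared segment by segment as integers, not as decimals: minor version 21 > 5, so v5.21 > v5.5 (even though the decimal 5.21 < 5.5).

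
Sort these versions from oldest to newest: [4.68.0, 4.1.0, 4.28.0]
[4.1.0, 4.28.0, 4.68.0]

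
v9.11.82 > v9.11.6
True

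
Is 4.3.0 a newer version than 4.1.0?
Yes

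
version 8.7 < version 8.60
True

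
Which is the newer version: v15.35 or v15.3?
v15.35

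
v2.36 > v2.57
False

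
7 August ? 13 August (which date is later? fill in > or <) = <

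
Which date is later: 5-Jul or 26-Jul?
26-Jul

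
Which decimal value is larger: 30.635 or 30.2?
30.635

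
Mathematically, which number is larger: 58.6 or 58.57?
58.6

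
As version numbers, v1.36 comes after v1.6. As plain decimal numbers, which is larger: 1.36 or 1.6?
1.6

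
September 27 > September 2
True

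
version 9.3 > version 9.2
True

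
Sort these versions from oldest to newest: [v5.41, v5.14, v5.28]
[v5.14, v5.28, v5.41]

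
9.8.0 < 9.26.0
True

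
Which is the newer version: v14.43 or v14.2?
v14.43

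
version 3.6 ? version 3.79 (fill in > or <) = <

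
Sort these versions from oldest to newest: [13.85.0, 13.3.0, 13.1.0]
[13.1.0, 13.3.0, 13.85.0]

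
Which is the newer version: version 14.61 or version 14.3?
version 14.61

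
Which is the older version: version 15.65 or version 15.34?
version 15.34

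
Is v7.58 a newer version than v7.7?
Yes. Version numbers are compared segment by segment as integers, not as decimals: minor version 58 > 7, so v7.58 > v7.7 (even though the decimal 7.58 < 7.7).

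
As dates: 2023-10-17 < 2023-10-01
False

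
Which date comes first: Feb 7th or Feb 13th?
Feb 7th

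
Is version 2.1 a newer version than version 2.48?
No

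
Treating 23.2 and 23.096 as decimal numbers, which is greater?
23.2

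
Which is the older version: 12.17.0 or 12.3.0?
12.3.0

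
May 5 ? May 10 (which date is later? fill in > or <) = <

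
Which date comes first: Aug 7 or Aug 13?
Aug 7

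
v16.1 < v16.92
True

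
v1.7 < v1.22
True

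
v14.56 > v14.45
True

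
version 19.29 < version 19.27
False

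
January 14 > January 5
True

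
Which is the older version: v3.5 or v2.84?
v2.84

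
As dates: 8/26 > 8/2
True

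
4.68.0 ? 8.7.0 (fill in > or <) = <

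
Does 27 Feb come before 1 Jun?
Yes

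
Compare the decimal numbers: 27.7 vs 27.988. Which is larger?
27.988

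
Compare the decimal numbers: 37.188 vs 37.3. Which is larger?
37.3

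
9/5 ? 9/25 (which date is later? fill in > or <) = <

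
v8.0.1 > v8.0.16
False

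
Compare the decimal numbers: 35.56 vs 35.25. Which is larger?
35.56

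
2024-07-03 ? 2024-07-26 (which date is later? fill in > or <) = <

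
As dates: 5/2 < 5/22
True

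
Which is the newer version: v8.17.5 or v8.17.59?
v8.17.59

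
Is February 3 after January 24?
Yes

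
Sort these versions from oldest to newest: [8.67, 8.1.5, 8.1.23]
[8.1.5, 8.1.23, 8.67]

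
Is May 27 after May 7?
Yes. Day 27 comes after day 7 in May — this is a date comparison, not a decimal one (the decimal 5.27 would be smaller than 5.7).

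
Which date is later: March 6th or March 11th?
March 11th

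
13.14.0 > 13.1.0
True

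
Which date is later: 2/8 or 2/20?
2/20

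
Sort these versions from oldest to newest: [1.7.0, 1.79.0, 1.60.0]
[1.7.0, 1.60.0, 1.79.0]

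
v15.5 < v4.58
False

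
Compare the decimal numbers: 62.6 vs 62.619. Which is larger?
62.619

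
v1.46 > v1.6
True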